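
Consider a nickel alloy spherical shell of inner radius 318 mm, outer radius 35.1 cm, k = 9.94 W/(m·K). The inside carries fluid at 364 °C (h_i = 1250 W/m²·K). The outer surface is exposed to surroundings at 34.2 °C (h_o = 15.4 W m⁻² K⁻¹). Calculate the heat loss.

Q = 7.34 kW

Series thermal resistances, inner to outer:
  R_conv,in = 1/(4πr²h) = 1/(4π·0.318²·1250) = 6.295×10^-4 K/W
  R_nickel alloy = (1/0.318 − 1/0.351)/(4πk) = 0.2957/(4π·9.94) = 0.002367 K/W
  R_conv,out = 1/(4πr²h) = 1/(4π·0.351²·15.4) = 0.04194 K/W
ΣR = 6.295×10^-4 + 0.002367 + 0.04194 = 0.04494 K/W
Q = ΔT/ΣR = (364 °C − 34.2 °C)/0.04494 = 7340 W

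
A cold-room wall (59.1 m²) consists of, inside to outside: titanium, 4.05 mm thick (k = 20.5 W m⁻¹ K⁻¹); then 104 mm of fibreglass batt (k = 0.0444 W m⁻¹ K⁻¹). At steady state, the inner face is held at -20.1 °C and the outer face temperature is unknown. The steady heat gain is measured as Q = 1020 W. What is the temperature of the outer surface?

Series resistances:
  R_titanium = L/(kA) = 0.00405/(20.5·59.1) = 3.343×10^-6 K/W
  R_fibreglass batt = L/(kA) = 0.104/(0.0444·59.1) = 0.03963 K/W
ΣR = 0.03964 K/W
ΔT = Q·ΣR = 1020 × 0.03964 = 40.43 K
Heat flows inward, so T_out = T_in + ΔT = -20.1 + 40.43 = 20.3 °C

T_out = 20.3 °C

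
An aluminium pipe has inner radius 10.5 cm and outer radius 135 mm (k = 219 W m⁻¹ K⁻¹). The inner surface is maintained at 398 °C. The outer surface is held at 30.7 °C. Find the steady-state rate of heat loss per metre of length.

Q' = 2πk·ΔT/ln(r₂/r₁) = 2π × 219 × 367.3 / ln(0.135/0.105) = 2.01×10^6 W/m

Q' = 2.01×10^6 W/m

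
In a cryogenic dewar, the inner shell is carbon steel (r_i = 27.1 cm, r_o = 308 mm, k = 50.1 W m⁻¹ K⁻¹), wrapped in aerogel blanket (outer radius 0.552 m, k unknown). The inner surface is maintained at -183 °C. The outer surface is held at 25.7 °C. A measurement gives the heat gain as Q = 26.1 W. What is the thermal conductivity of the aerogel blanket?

k = 0.0143 W/m·K

ΣR = ΔT/Q = |-183 − 25.7|/26.1 = 7.996 K/W
Known resistances:
  R_carbon steel = (1/0.271 − 1/0.308)/(4πk) = 0.4433/(4π·50.1) = 7.041×10^-4 K/W
R_aerogel blanket = ΣR − ΣR_known = 7.996 − 7.041×10^-4 = 7.995 K/W
(1/r₁−1/r₂)/(4πk) = 7.995 ⇒ k = 1.435/(4π·7.995) = 0.0143 W/m·K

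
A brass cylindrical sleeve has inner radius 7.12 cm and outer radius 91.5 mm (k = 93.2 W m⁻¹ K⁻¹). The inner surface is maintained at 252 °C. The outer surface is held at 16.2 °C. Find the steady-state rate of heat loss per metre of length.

Q' = 2πk·ΔT/ln(r₂/r₁) = 2π × 93.2 × 235.8 / ln(0.0915/0.0712) = 5.50×10^5 W/m

Q' = 550 kW/m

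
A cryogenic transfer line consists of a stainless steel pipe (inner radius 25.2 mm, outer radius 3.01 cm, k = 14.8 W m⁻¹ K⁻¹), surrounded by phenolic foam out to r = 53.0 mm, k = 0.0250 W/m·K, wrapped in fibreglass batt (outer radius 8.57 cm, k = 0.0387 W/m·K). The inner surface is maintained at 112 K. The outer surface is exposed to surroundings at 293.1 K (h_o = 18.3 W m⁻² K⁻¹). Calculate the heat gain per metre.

Resistance network (inner→outer):
  R'_stainless steel = ln(0.0301/0.0252)/(2πk) = 0.1777/(2π·14.8) = 0.001911 m·K/W
  R'_phenolic foam = ln(0.0530/0.0301)/(2πk) = 0.5658/(2π·0.0250) = 3.602 m·K/W
  R'_fibreglass batt = ln(0.0857/0.0530)/(2πk) = 0.4806/(2π·0.0387) = 1.976 m·K/W
  R'_conv,out = 1/(2πr h) = 1/(2π·0.0857·18.3) = 0.1015 m·K/W
ΣR = 0.001911 + 3.602 + 1.976 + 0.1015 = 5.681 m·K/W
Q' = ΔT/ΣR = (112 K − 293.1 K)/5.681 = -31.9 W/m
(Negative Q' ⇒ heat flows inward; heat gain = 31.9 W/m.)

Q' = 31.9 W/m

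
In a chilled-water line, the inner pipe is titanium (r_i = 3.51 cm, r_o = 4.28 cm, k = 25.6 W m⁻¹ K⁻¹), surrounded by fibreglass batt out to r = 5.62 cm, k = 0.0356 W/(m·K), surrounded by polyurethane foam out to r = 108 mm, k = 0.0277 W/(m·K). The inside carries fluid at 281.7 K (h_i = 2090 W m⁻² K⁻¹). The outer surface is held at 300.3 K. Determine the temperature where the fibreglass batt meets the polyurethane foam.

Treat each layer as a resistance in series:
  R'_conv,in = 1/(2πr h) = 1/(2π·0.0351·2090) = 0.002170 m·K/W
  R'_titanium = ln(0.0428/0.0351)/(2πk) = 0.1983/(2π·25.6) = 0.001233 m·K/W
  R'_fibreglass batt = ln(0.0562/0.0428)/(2πk) = 0.2724/(2π·0.0356) = 1.218 m·K/W
  R'_polyurethane foam = ln(0.108/0.0562)/(2πk) = 0.6532/(2π·0.0277) = 3.753 m·K/W
ΣR = 0.002170 + 0.001233 + 1.218 + 3.753 = 4.974 m·K/W
Q' = ΔT/ΣR = (281.7 K − 300.3 K)/4.974 = -3.739 W/m
From the inner boundary to the fibreglass batt/polyurethane foam interface, ΣR_partial = 1.221 m·K/W.
T_interface = T_in − Q'·ΣR_partial = 281.7 K − (-3.739)(1.221) = 286.3 K

T = 286.3 K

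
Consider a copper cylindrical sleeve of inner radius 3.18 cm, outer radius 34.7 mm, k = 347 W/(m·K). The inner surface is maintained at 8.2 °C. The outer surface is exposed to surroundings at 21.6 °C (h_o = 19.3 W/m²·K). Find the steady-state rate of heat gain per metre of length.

Treat each layer as a resistance in series:
  R'_copper = ln(0.0347/0.0318)/(2πk) = 0.08727/(2π·347) = 4.003×10^-5 m·K/W
  R'_conv,out = 1/(2πr h) = 1/(2π·0.0347·19.3) = 0.2376 m·K/W
ΣR = 4.003×10^-5 + 0.2376 = 0.2376 m·K/W
Q' = ΔT/ΣR = (8.2 °C − 21.6 °C)/0.2376 = -56.4 W/m
(Negative Q' ⇒ heat flows inward; heat gain = 56.4 W/m.)

Q' = 56.4 W/m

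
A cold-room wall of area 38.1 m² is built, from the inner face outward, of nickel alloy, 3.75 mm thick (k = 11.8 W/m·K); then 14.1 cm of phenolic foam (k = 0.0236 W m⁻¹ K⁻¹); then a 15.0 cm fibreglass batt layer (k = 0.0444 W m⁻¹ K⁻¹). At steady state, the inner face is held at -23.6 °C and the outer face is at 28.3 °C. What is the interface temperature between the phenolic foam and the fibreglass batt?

T = 9.55 °C

Series thermal resistances, inner to outer:
  R_nickel alloy = L/(kA) = 0.00375/(11.8·38.1) = 8.341×10^-6 K/W
  R_phenolic foam = L/(kA) = 0.141/(0.0236·38.1) = 0.1568 K/W
  R_fibreglass batt = L/(kA) = 0.150/(0.0444·38.1) = 0.08867 K/W
ΣR = 8.341×10^-6 + 0.1568 + 0.08867 = 0.2455 K/W
Q = ΔT/ΣR = (-23.6 °C − 28.3 °C)/0.2455 = -211.4 W
From the inner boundary to the phenolic foam/fibreglass batt interface, ΣR_partial = 0.1568 K/W.
T_interface = T_in − Q·ΣR_partial = -23.6 °C − (-211.4)(0.1568) = 9.55 °C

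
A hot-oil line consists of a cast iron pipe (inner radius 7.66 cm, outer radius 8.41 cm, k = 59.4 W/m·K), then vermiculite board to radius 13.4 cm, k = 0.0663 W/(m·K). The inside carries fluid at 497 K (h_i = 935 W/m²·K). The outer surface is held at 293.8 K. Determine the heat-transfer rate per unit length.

Resistance network (inner→outer):
  R'_conv,in = 1/(2πr h) = 1/(2π·0.0766·935) = 0.002222 m·K/W
  R'_cast iron = ln(0.0841/0.0766)/(2πk) = 0.09341/(2π·59.4) = 2.503×10^-4 m·K/W
  R'_vermiculite board = ln(0.134/0.0841)/(2πk) = 0.4658/(2π·0.0663) = 1.118 m·K/W
ΣR = 0.002222 + 2.503×10^-4 + 1.118 = 1.120 m·K/W
Q' = ΔT/ΣR = (497 K − 293.8 K)/1.120 = 181 W/m

Q' = 181 W/m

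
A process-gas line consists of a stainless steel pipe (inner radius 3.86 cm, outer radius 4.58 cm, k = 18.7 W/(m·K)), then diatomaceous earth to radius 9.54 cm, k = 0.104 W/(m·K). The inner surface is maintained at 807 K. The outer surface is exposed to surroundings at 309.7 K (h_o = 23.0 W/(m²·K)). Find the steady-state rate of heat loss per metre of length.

Q' = 415 W/m

Series thermal resistances, inner to outer:
  R'_stainless steel = ln(0.0458/0.0386)/(2πk) = 0.1710/(2π·18.7) = 0.001456 m·K/W
  R'_diatomaceous earth = ln(0.0954/0.0458)/(2πk) = 0.7338/(2π·0.104) = 1.123 m·K/W
  R'_conv,out = 1/(2πr h) = 1/(2π·0.0954·23.0) = 0.07253 m·K/W
ΣR = 0.001456 + 1.123 + 0.07253 = 1.197 m·K/W
Q' = ΔT/ΣR = (807 K − 309.7 K)/1.197 = 415 W/m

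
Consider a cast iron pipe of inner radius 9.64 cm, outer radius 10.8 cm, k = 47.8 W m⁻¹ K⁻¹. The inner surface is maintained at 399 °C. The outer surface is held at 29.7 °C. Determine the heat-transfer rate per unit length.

Q' = 2πk·ΔT/ln(r₂/r₁) = 2π × 47.8 × 369.3 / ln(0.108/0.0964) = 9.76×10^5 W/m

Q' = 9.76×10^5 W/m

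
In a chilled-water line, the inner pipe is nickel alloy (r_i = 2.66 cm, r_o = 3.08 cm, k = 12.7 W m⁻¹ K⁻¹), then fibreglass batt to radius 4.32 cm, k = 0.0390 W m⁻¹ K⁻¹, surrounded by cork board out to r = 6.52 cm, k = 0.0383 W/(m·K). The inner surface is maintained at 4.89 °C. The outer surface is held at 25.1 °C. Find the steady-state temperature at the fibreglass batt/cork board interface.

Resistance network (inner→outer):
  R'_nickel alloy = ln(0.0308/0.0266)/(2πk) = 0.1466/(2π·12.7) = 0.001837 m·K/W
  R'_fibreglass batt = ln(0.0432/0.0308)/(2πk) = 0.3383/(2π·0.0390) = 1.381 m·K/W
  R'_cork board = ln(0.0652/0.0432)/(2πk) = 0.4116/(2π·0.0383) = 1.710 m·K/W
ΣR = 0.001837 + 1.381 + 1.710 = 3.093 m·K/W
Q' = ΔT/ΣR = (4.89 °C − 25.1 °C)/3.093 = -6.534 W/m
From the inner boundary to the fibreglass batt/cork board interface, ΣR_partial = 1.383 m·K/W.
T_interface = T_in − Q'·ΣR_partial = 4.89 °C − (-6.534)(1.383) = 13.9 °C

T = 13.9 °C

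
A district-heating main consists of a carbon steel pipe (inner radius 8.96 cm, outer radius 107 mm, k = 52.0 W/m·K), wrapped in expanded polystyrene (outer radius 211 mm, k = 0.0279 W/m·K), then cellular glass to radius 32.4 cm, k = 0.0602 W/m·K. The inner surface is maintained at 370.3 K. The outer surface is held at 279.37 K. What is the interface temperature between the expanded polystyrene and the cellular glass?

Series thermal resistances, inner to outer:
  R'_carbon steel = ln(0.107/0.0896)/(2πk) = 0.1775/(2π·52.0) = 5.432×10^-4 m·K/W
  R'_expanded polystyrene = ln(0.211/0.107)/(2πk) = 0.6790/(2π·0.0279) = 3.874 m·K/W
  R'_cellular glass = ln(0.324/0.211)/(2πk) = 0.4289/(2π·0.0602) = 1.134 m·K/W
ΣR = 5.432×10^-4 + 3.874 + 1.134 = 5.009 m·K/W
Q' = ΔT/ΣR = (370.3 K − 279.37 K)/5.009 = 18.15 W/m
From the inner boundary to the expanded polystyrene/cellular glass interface, ΣR_partial = 3.875 m·K/W.
T_interface = T_in − Q'·ΣR_partial = 370.3 K − (18.15)(3.875) = 300.0 K

T = 300.0 K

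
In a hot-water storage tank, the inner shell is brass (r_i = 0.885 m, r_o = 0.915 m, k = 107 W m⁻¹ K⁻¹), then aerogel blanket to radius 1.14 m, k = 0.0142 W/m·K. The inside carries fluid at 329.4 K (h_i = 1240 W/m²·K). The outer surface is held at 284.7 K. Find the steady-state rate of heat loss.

Treat each layer as a resistance in series:
  R_conv,in = 1/(4πr²h) = 1/(4π·0.885²·1240) = 8.194×10^-5 K/W
  R_brass = (1/0.885 − 1/0.915)/(4πk) = 0.03705/(4π·107) = 2.755×10^-5 K/W
  R_aerogel blanket = (1/0.915 − 1/1.14)/(4πk) = 0.2157/(4π·0.0142) = 1.209 K/W
ΣR = 8.194×10^-5 + 2.755×10^-5 + 1.209 = 1.209 K/W
Q = ΔT/ΣR = (329.4 K − 284.7 K)/1.209 = 37.0 W

Q = 37.0 W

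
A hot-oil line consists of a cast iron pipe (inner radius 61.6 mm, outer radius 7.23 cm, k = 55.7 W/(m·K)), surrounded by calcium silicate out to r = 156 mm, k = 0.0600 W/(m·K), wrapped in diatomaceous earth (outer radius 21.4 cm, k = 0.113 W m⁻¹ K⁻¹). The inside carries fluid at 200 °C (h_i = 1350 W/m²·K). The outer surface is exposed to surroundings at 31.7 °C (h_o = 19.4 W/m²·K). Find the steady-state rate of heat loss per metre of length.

Series thermal resistances, inner to outer:
  R'_conv,in = 1/(2πr h) = 1/(2π·0.0616·1350) = 0.001914 m·K/W
  R'_cast iron = ln(0.0723/0.0616)/(2πk) = 0.1602/(2π·55.7) = 4.576×10^-4 m·K/W
  R'_calcium silicate = ln(0.156/0.0723)/(2πk) = 0.7690/(2π·0.0600) = 2.040 m·K/W
  R'_diatomaceous earth = ln(0.214/0.156)/(2πk) = 0.3161/(2π·0.113) = 0.4452 m·K/W
  R'_conv,out = 1/(2πr h) = 1/(2π·0.214·19.4) = 0.03834 m·K/W
ΣR = 0.001914 + 4.576×10^-4 + 2.040 + 0.4452 + 0.03834 = 2.526 m·K/W
Q' = ΔT/ΣR = (200 °C − 31.7 °C)/2.526 = 66.6 W/m

Q' = 66.6 W/m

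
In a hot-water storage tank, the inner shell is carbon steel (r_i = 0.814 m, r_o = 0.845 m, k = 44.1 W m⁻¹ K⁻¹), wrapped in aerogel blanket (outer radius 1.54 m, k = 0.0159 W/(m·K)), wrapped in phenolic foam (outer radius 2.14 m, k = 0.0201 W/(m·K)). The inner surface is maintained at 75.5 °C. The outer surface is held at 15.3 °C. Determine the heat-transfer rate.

Series thermal resistances, inner to outer:
  R_carbon steel = (1/0.814 − 1/0.845)/(4πk) = 0.04507/(4π·44.1) = 8.133×10^-5 K/W
  R_aerogel blanket = (1/0.845 − 1/1.54)/(4πk) = 0.5341/(4π·0.0159) = 2.673 K/W
  R_phenolic foam = (1/1.54 − 1/2.14)/(4πk) = 0.1821/(4π·0.0201) = 0.7208 K/W
ΣR = 8.133×10^-5 + 2.673 + 0.7208 = 3.394 K/W
Q = ΔT/ΣR = (75.5 °C − 15.3 °C)/3.394 = 17.7 W

Q = 17.7 W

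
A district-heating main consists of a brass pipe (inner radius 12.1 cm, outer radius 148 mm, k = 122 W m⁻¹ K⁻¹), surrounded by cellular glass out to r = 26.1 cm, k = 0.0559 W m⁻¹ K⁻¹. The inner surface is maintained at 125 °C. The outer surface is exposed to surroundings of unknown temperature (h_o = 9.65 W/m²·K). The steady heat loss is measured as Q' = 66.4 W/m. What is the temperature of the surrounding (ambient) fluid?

Sum the resistances:
  R'_brass = ln(0.148/0.121)/(2πk) = 0.2014/(2π·122) = 2.628×10^-4 m·K/W
  R'_cellular glass = ln(0.261/0.148)/(2πk) = 0.5673/(2π·0.0559) = 1.615 m·K/W
  R'_conv,out = 1/(2πr h) = 1/(2π·0.261·9.65) = 0.06319 m·K/W
ΣR = 1.679 m·K/W
ΔT = Q'·ΣR = 66.4 × 1.679 = 111.5 K
Heat flows outward, so T_out = T_in − ΔT = 125 − 111.5 = 13.5 °C

T_out = 13.5 °C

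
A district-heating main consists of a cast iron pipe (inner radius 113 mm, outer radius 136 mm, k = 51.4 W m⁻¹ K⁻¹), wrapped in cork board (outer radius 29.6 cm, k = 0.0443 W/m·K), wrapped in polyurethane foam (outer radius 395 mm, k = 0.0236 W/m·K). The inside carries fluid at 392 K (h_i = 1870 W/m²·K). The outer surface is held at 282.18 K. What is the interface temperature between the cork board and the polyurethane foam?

Series thermal resistances, inner to outer:
  R'_conv,in = 1/(2πr h) = 1/(2π·0.113·1870) = 7.532×10^-4 m·K/W
  R'_cast iron = ln(0.136/0.113)/(2πk) = 0.1853/(2π·51.4) = 5.737×10^-4 m·K/W
  R'_cork board = ln(0.296/0.136)/(2πk) = 0.7777/(2π·0.0443) = 2.794 m·K/W
  R'_polyurethane foam = ln(0.395/0.296)/(2πk) = 0.2885/(2π·0.0236) = 1.946 m·K/W
ΣR = 7.532×10^-4 + 5.737×10^-4 + 2.794 + 1.946 = 4.741 m·K/W
Q' = ΔT/ΣR = (392 K − 282.18 K)/4.741 = 23.16 W/m
From the inner boundary to the cork board/polyurethane foam interface, ΣR_partial = 2.795 m·K/W.
T_interface = T_in − Q'·ΣR_partial = 392 K − (23.16)(2.795) = 327.3 K

T = 327.3 K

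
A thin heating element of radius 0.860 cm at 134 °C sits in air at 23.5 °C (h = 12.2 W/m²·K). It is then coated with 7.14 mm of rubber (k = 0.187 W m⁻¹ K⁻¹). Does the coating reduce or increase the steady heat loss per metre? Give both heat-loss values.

increases: 72.8 → 82.3 W/m

Critical radius for a cylinder: r_cr = k/h = 0.0153 m = 1.53 cm.
Outer radius after coating: r₂ = 0.00860 + 0.00714 = 0.01574 m.
r₁ < r_cr < r₂: heat loss rises to a maximum at r_cr then falls. Whether the coating helps depends on whether Q(r₂) has dropped back below Q(r₁).
Bare: R = 1/(2πr₁h) = 1.517 m·K/W; Q = 110.5/1.517 = 72.8 W/m.
Coated: R = R_cond + R_conv = 1.343 m·K/W; Q = 110.5/1.343 = 82.3 W/m.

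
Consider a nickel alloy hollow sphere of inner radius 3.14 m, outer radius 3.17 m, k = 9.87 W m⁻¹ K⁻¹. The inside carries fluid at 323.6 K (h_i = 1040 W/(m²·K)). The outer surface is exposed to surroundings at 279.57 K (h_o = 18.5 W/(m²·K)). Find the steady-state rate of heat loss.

Q = 95700 W

Series thermal resistances, inner to outer:
  R_conv,in = 1/(4πr²h) = 1/(4π·3.14²·1040) = 7.761×10^-6 K/W
  R_nickel alloy = (1/3.14 − 1/3.17)/(4πk) = 0.003014/(4π·9.87) = 2.430×10^-5 K/W
  R_conv,out = 1/(4πr²h) = 1/(4π·3.17²·18.5) = 4.281×10^-4 K/W
ΣR = 7.761×10^-6 + 2.430×10^-5 + 4.281×10^-4 = 4.602×10^-4 K/W
Q = ΔT/ΣR = (323.6 K − 279.57 K)/4.602×10^-4 = 95700 W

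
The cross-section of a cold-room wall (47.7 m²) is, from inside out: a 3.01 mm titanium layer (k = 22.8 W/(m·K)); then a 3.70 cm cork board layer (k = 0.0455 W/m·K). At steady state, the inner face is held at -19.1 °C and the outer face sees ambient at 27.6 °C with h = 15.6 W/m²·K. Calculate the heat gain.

Q = 2.54 kW

Resistance network (inner→outer):
  R_titanium = L/(kA) = 0.00301/(22.8·47.7) = 2.768×10^-6 K/W
  R_cork board = L/(kA) = 0.0370/(0.0455·47.7) = 0.01705 K/W
  R_conv,out = 1/(hA) = 1/(15.6·47.7) = 0.001344 K/W
ΣR = 2.768×10^-6 + 0.01705 + 0.001344 = 0.01840 K/W
Q = ΔT/ΣR = (-19.1 °C − 27.6 °C)/0.01840 = -2540 W
(Negative Q ⇒ heat flows inward; heat gain = 2540 W.)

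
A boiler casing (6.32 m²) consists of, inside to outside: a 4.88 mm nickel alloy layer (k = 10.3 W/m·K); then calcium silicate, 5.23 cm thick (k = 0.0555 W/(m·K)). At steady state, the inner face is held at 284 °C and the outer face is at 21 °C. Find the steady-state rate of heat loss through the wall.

Q = 1760 W

Treat each layer as a resistance in series:
  R_nickel alloy = L/(kA) = 0.00488/(10.3·6.32) = 7.497×10^-5 K/W
  R_calcium silicate = L/(kA) = 0.0523/(0.0555·6.32) = 0.1491 K/W
ΣR = 7.497×10^-5 + 0.1491 = 0.1492 K/W
Q = ΔT/ΣR = (284 °C − 21 °C)/0.1492 = 1760 W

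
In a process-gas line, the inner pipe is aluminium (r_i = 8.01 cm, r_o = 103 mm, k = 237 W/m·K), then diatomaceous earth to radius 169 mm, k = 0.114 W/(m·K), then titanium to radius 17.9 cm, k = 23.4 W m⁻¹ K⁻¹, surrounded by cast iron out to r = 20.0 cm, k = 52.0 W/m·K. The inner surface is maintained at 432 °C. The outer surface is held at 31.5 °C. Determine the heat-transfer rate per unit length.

Q' = 579 W/m

Treat each layer as a resistance in series:
  R'_aluminium = ln(0.103/0.0801)/(2πk) = 0.2515/(2π·237) = 1.689×10^-4 m·K/W
  R'_diatomaceous earth = ln(0.169/0.103)/(2πk) = 0.4952/(2π·0.114) = 0.6913 m·K/W
  R'_titanium = ln(0.179/0.169)/(2πk) = 0.05749/(2π·23.4) = 3.910×10^-4 m·K/W
  R'_cast iron = ln(0.200/0.179)/(2πk) = 0.1109/(2π·52.0) = 3.395×10^-4 m·K/W
ΣR = 1.689×10^-4 + 0.6913 + 3.910×10^-4 + 3.395×10^-4 = 0.6922 m·K/W
Q' = ΔT/ΣR = (432 °C − 31.5 °C)/0.6922 = 579 W/m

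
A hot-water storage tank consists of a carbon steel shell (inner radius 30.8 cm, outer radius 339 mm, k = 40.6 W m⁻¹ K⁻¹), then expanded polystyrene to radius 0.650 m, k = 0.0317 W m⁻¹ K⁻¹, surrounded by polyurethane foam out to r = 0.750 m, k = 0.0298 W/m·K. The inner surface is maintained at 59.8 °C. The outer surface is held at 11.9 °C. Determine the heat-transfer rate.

Resistance network (inner→outer):
  R_carbon steel = (1/0.308 − 1/0.339)/(4πk) = 0.2969/(4π·40.6) = 5.819×10^-4 K/W
  R_expanded polystyrene = (1/0.339 − 1/0.650)/(4πk) = 1.411/(4π·0.0317) = 3.543 K/W
  R_polyurethane foam = (1/0.650 − 1/0.750)/(4πk) = 0.2051/(4π·0.0298) = 0.5478 K/W
ΣR = 5.819×10^-4 + 3.543 + 0.5478 = 4.091 K/W
Q = ΔT/ΣR = (59.8 °C − 11.9 °C)/4.091 = 11.7 W

Q = 11.7 W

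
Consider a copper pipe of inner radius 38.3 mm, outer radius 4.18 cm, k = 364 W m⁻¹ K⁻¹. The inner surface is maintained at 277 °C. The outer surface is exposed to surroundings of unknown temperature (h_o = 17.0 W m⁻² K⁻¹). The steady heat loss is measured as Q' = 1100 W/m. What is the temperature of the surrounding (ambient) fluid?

Series resistances:
  R'_copper = ln(0.0418/0.0383)/(2πk) = 0.08745/(2π·364) = 3.823×10^-5 m·K/W
  R'_conv,out = 1/(2πr h) = 1/(2π·0.0418·17.0) = 0.2240 m·K/W
ΣR = 0.2240 m·K/W
ΔT = Q'·ΣR = 1100 × 0.2240 = 246.4 K
Heat flows outward, so T_out = T_in − ΔT = 277 − 246.4 = 30.6 °C

T_out = 30.6 °C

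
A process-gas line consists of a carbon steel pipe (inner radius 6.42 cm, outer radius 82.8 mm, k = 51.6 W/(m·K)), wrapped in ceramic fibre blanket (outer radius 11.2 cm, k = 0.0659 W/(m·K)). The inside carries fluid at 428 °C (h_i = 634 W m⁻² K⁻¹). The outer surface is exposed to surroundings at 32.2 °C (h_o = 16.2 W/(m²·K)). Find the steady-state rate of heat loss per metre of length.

Treat each layer as a resistance in series:
  R'_conv,in = 1/(2πr h) = 1/(2π·0.0642·634) = 0.003910 m·K/W
  R'_carbon steel = ln(0.0828/0.0642)/(2πk) = 0.2544/(2π·51.6) = 7.847×10^-4 m·K/W
  R'_ceramic fibre blanket = ln(0.112/0.0828)/(2πk) = 0.3021/(2π·0.0659) = 0.7295 m·K/W
  R'_conv,out = 1/(2πr h) = 1/(2π·0.112·16.2) = 0.08772 m·K/W
ΣR = 0.003910 + 7.847×10^-4 + 0.7295 + 0.08772 = 0.8219 m·K/W
Q' = ΔT/ΣR = (428 °C − 32.2 °C)/0.8219 = 482 W/m

Q' = 482 W/m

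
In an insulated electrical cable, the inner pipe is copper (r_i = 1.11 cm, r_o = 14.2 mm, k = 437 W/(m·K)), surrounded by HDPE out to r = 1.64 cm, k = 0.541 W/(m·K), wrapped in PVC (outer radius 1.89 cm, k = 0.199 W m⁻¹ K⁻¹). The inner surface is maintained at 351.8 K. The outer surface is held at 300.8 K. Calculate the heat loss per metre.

Treat each layer as a resistance in series:
  R'_copper = ln(0.0142/0.0111)/(2πk) = 0.2463/(2π·437) = 8.970×10^-5 m·K/W
  R'_HDPE = ln(0.0164/0.0142)/(2πk) = 0.1440/(2π·0.541) = 0.04237 m·K/W
  R'_PVC = ln(0.0189/0.0164)/(2πk) = 0.1419/(2π·0.199) = 0.1135 m·K/W
ΣR = 8.970×10^-5 + 0.04237 + 0.1135 = 0.1560 m·K/W
Q' = ΔT/ΣR = (351.8 K − 300.8 K)/0.1560 = 327 W/m

Q' = 327 W/m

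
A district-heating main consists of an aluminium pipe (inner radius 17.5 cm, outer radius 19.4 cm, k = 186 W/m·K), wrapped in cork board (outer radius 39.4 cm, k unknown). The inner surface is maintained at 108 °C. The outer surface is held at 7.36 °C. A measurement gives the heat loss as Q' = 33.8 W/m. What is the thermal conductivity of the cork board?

ΣR = ΔT/Q' = |108 − 7.36|/33.8 = 2.978 m·K/W
Known resistances:
  R'_aluminium = ln(0.194/0.175)/(2πk) = 0.1031/(2π·186) = 8.820×10^-5 m·K/W
R_cork board = ΣR − ΣR_known = 2.978 − 8.820×10^-5 = 2.978 m·K/W
ln(r₂/r₁)/(2πk) = 2.978 ⇒ k = 0.7085/(2π·2.978) = 0.0379 W/m·K

k = 0.0379 W/m·K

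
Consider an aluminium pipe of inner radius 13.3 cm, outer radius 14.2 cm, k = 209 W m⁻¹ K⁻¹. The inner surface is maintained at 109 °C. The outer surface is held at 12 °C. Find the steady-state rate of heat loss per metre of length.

Q' = 2πk·ΔT/ln(r₂/r₁) = 2π × 209 × 97 / ln(0.142/0.133) = 1.95×10^6 W/m

Q' = 1.95×10^6 W/m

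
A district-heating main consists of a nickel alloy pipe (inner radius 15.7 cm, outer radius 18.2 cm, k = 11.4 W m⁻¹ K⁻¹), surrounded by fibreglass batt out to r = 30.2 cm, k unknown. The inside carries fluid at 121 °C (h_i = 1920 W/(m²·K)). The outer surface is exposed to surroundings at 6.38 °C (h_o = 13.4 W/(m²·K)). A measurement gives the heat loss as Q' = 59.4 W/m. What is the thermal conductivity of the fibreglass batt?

k = 0.0427 W/m·K

ΣR = ΔT/Q' = |121 − 6.38|/59.4 = 1.930 m·K/W
Known resistances:
  R'_conv,in = 1/(2πr h) = 1/(2π·0.157·1920) = 5.280×10^-4 m·K/W
  R'_nickel alloy = ln(0.182/0.157)/(2πk) = 0.1478/(2π·11.4) = 0.002063 m·K/W
  R'_conv,out = 1/(2πr h) = 1/(2π·0.302·13.4) = 0.03933 m·K/W
R_fibreglass batt = ΣR − ΣR_known = 1.930 − 0.04192 = 1.888 m·K/W
ln(r₂/r₁)/(2πk) = 1.888 ⇒ k = 0.5064/(2π·1.888) = 0.0427 W/m·K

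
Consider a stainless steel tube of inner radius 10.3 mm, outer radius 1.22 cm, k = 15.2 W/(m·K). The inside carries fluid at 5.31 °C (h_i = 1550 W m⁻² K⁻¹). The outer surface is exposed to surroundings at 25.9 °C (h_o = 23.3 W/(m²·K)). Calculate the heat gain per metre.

Q' = 36.0 W/m

Treat each layer as a resistance in series:
  R'_conv,in = 1/(2πr h) = 1/(2π·0.0103·1550) = 0.009969 m·K/W
  R'_stainless steel = ln(0.0122/0.0103)/(2πk) = 0.1693/(2π·15.2) = 0.001773 m·K/W
  R'_conv,out = 1/(2πr h) = 1/(2π·0.0122·23.3) = 0.5599 m·K/W
ΣR = 0.009969 + 0.001773 + 0.5599 = 0.5716 m·K/W
Q' = ΔT/ΣR = (5.31 °C − 25.9 °C)/0.5716 = -36.0 W/m
(Negative Q' ⇒ heat flows inward; heat gain = 36.0 W/m.)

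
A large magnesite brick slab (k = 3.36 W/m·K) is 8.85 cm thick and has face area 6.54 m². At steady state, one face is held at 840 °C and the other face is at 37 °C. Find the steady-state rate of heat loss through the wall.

Q = kA·ΔT/L = 3.36 × 6.54 × |840 °C − 37 °C| / 0.0885 = 1.99×10^5 W

Q = 199 kW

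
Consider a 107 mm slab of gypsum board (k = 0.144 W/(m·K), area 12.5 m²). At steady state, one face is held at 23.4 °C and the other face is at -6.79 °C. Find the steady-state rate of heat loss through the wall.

Q = kA·ΔT/L = 0.144 × 12.5 × |23.4 °C − -6.79 °C| / 0.107 = 508 W

Q = 508 W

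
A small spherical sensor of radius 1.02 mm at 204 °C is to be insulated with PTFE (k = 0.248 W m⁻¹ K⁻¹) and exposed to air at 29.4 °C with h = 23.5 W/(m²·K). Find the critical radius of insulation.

For a sphere, r_cr = 2k_ins/h = 2·0.248/23.5 = 0.0211 m = 2.11 cm

r_cr = 2.11 cm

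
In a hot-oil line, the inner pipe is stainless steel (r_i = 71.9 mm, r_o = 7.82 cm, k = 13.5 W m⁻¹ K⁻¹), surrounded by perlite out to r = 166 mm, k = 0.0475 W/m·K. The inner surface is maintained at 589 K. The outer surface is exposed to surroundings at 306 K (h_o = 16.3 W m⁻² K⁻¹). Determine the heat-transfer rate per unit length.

Treat each layer as a resistance in series:
  R'_stainless steel = ln(0.0782/0.0719)/(2πk) = 0.08399/(2π·13.5) = 9.902×10^-4 m·K/W
  R'_perlite = ln(0.166/0.0782)/(2πk) = 0.7527/(2π·0.0475) = 2.522 m·K/W
  R'_conv,out = 1/(2πr h) = 1/(2π·0.166·16.3) = 0.05882 m·K/W
ΣR = 9.902×10^-4 + 2.522 + 0.05882 = 2.582 m·K/W
Q' = ΔT/ΣR = (589 K − 306 K)/2.582 = 110 W/m

Q' = 110 W/m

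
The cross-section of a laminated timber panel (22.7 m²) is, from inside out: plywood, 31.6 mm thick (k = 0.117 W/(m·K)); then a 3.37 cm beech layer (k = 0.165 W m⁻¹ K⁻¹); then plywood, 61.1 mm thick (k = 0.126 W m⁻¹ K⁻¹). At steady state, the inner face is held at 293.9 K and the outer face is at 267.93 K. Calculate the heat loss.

Treat each layer as a resistance in series:
  R_plywood = L/(kA) = 0.0316/(0.117·22.7) = 0.01190 K/W
  R_beech = L/(kA) = 0.0337/(0.165·22.7) = 0.008997 K/W
  R_plywood = L/(kA) = 0.0611/(0.126·22.7) = 0.02136 K/W
ΣR = 0.01190 + 0.008997 + 0.02136 = 0.04226 K/W
Q = ΔT/ΣR = (293.9 K − 267.93 K)/0.04226 = 615 W

Q = 615 W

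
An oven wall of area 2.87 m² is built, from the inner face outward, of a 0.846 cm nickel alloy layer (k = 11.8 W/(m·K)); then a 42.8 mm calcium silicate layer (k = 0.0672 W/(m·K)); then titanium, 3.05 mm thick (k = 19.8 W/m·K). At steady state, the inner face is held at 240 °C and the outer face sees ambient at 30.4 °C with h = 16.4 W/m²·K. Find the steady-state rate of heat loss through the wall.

Series thermal resistances, inner to outer:
  R_nickel alloy = L/(kA) = 0.00846/(11.8·2.87) = 2.498×10^-4 K/W
  R_calcium silicate = L/(kA) = 0.0428/(0.0672·2.87) = 0.2219 K/W
  R_titanium = L/(kA) = 0.00305/(19.8·2.87) = 5.367×10^-5 K/W
  R_conv,out = 1/(hA) = 1/(16.4·2.87) = 0.02125 K/W
ΣR = 2.498×10^-4 + 0.2219 + 5.367×10^-5 + 0.02125 = 0.2435 K/W
Q = ΔT/ΣR = (240 °C − 30.4 °C)/0.2435 = 861 W

Q = 861 W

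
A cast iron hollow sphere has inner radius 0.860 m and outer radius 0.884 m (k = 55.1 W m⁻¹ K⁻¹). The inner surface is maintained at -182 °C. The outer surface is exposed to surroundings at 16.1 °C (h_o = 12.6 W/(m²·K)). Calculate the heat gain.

Q = 24400 W

Resistance network (inner→outer):
  R_cast iron = (1/0.860 − 1/0.884)/(4πk) = 0.03157/(4π·55.1) = 4.559×10^-5 K/W
  R_conv,out = 1/(4πr²h) = 1/(4π·0.884²·12.6) = 0.008082 K/W
ΣR = 4.559×10^-5 + 0.008082 = 0.008128 K/W
Q = ΔT/ΣR = (-182 °C − 16.1 °C)/0.008128 = -24400 W
(Negative Q ⇒ heat flows inward; heat gain = 24400 W.)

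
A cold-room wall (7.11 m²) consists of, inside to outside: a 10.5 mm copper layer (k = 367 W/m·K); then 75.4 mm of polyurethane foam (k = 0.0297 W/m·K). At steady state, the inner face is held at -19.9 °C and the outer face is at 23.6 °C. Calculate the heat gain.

Q = 122 W

Series thermal resistances, inner to outer:
  R_copper = L/(kA) = 0.0105/(367·7.11) = 4.024×10^-6 K/W
  R_polyurethane foam = L/(kA) = 0.0754/(0.0297·7.11) = 0.3571 K/W
ΣR = 4.024×10^-6 + 0.3571 = 0.3571 K/W
Q = ΔT/ΣR = (-19.9 °C − 23.6 °C)/0.3571 = -122 W
(Negative Q ⇒ heat flows inward; heat gain = 122 W.)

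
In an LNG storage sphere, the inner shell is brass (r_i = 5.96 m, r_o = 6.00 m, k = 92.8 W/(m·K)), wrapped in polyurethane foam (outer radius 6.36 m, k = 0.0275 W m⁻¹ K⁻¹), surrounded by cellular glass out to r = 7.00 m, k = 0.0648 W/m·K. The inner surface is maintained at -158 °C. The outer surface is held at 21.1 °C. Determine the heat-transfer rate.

Q = 3.98 kW

Resistance network (inner→outer):
  R_brass = (1/5.96 − 1/6.00)/(4πk) = 0.001119/(4π·92.8) = 9.592×10^-7 K/W
  R_polyurethane foam = (1/6.00 − 1/6.36)/(4πk) = 0.009434/(4π·0.0275) = 0.02730 K/W
  R_cellular glass = (1/6.36 − 1/7.00)/(4πk) = 0.01438/(4π·0.0648) = 0.01765 K/W
ΣR = 9.592×10^-7 + 0.02730 + 0.01765 = 0.04495 K/W
Q = ΔT/ΣR = (-158 °C − 21.1 °C)/0.04495 = -3980 W
(Negative Q ⇒ heat flows inward; heat gain = 3980 W.)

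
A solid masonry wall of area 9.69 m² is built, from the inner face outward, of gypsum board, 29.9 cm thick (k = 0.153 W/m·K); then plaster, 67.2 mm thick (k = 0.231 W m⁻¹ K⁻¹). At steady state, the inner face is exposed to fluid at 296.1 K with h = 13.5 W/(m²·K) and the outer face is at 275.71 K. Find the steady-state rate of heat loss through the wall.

Q = 85.2 W

Series thermal resistances, inner to outer:
  R_conv,in = 1/(hA) = 1/(13.5·9.69) = 0.007644 K/W
  R_gypsum board = L/(kA) = 0.299/(0.153·9.69) = 0.2017 K/W
  R_plaster = L/(kA) = 0.0672/(0.231·9.69) = 0.03002 K/W
ΣR = 0.007644 + 0.2017 + 0.03002 = 0.2394 K/W
Q = ΔT/ΣR = (296.1 K − 275.71 K)/0.2394 = 85.2 W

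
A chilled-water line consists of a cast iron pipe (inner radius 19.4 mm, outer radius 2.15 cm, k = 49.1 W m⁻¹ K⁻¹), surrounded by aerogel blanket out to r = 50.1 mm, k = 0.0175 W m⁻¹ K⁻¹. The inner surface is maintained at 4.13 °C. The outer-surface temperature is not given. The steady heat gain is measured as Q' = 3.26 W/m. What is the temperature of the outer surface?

Sum the resistances:
  R'_cast iron = ln(0.0215/0.0194)/(2πk) = 0.1028/(2π·49.1) = 3.332×10^-4 m·K/W
  R'_aerogel blanket = ln(0.0501/0.0215)/(2πk) = 0.8460/(2π·0.0175) = 7.694 m·K/W
ΣR = 7.694 m·K/W
ΔT = Q'·ΣR = 3.26 × 7.694 = 25.08 K
Heat flows inward, so T_out = T_in + ΔT = 4.13 + 25.08 = 29.2 °C

T_out = 29.2 °C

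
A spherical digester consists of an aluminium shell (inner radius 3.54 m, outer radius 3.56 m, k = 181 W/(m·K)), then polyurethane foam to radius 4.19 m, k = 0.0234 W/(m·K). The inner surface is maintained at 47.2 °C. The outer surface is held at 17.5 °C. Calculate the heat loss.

Q = 207 W

Resistance network (inner→outer):
  R_aluminium = (1/3.54 − 1/3.56)/(4πk) = 0.001587/(4π·181) = 6.977×10^-7 K/W
  R_polyurethane foam = (1/3.56 − 1/4.19)/(4πk) = 0.04224/(4π·0.0234) = 0.1436 K/W
ΣR = 6.977×10^-7 + 0.1436 = 0.1436 K/W
Q = ΔT/ΣR = (47.2 °C − 17.5 °C)/0.1436 = 207 W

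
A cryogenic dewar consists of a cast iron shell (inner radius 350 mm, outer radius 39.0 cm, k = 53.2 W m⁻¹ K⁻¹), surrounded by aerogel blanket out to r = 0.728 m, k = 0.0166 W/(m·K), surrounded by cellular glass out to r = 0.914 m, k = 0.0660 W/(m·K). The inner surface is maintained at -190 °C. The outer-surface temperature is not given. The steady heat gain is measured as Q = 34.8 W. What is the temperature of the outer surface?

T_out = 20.3 °C

Series resistances:
  R_cast iron = (1/0.350 − 1/0.390)/(4πk) = 0.2930/(4π·53.2) = 4.383×10^-4 K/W
  R_aerogel blanket = (1/0.390 − 1/0.728)/(4πk) = 1.190/(4π·0.0166) = 5.707 K/W
  R_cellular glass = (1/0.728 − 1/0.914)/(4πk) = 0.2795/(4π·0.0660) = 0.3370 K/W
ΣR = 6.044 K/W
ΔT = Q·ΣR = 34.8 × 6.044 = 210.3 K
Heat flows inward, so T_out = T_in + ΔT = -190 + 210.3 = 20.3 °C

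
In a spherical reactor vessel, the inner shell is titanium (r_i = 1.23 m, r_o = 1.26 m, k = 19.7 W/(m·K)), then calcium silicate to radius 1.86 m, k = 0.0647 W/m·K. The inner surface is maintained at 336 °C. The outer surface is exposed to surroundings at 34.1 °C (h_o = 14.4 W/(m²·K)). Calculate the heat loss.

Series thermal resistances, inner to outer:
  R_titanium = (1/1.23 − 1/1.26)/(4πk) = 0.01936/(4π·19.7) = 7.819×10^-5 K/W
  R_calcium silicate = (1/1.26 − 1/1.86)/(4πk) = 0.2560/(4π·0.0647) = 0.3149 K/W
  R_conv,out = 1/(4πr²h) = 1/(4π·1.86²·14.4) = 0.001597 K/W
ΣR = 7.819×10^-5 + 0.3149 + 0.001597 = 0.3166 K/W
Q = ΔT/ΣR = (336 °C − 34.1 °C)/0.3166 = 954 W

Q = 954 W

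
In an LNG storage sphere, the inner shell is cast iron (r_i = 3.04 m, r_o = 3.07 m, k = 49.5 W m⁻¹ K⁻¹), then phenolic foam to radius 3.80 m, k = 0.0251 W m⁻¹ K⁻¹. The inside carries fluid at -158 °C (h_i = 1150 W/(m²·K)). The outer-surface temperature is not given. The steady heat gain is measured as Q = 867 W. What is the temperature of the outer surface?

Series resistances:
  R_conv,in = 1/(4πr²h) = 1/(4π·3.04²·1150) = 7.488×10^-6 K/W
  R_cast iron = (1/3.04 − 1/3.07)/(4πk) = 0.003214/(4π·49.5) = 5.168×10^-6 K/W
  R_phenolic foam = (1/3.07 − 1/3.80)/(4πk) = 0.06258/(4π·0.0251) = 0.1984 K/W
ΣR = 0.1984 K/W
ΔT = Q·ΣR = 867 × 0.1984 = 172.0 K
Heat flows inward, so T_out = T_in + ΔT = -158 + 172.0 = 14.0 °C

T_out = 14.0 °C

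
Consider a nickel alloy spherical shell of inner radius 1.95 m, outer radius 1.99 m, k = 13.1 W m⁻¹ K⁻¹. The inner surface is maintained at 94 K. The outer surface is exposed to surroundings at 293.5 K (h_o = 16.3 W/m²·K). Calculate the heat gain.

Q = 154 kW

Treat each layer as a resistance in series:
  R_nickel alloy = (1/1.95 − 1/1.99)/(4πk) = 0.01031/(4π·13.1) = 6.262×10^-5 K/W
  R_conv,out = 1/(4πr²h) = 1/(4π·1.99²·16.3) = 0.001233 K/W
ΣR = 6.262×10^-5 + 0.001233 = 0.001296 K/W
Q = ΔT/ΣR = (94 K − 293.5 K)/0.001296 = -1.54×10^5 W
(Negative Q ⇒ heat flows inward; heat gain = 1.54×10^5 W.)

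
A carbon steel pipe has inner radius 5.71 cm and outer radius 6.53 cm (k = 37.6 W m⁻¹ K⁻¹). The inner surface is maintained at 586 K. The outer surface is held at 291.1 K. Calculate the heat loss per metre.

Q' = 2πk·ΔT/ln(r₂/r₁) = 2π × 37.6 × 294.9 / ln(0.0653/0.0571) = 5.19×10^5 W/m

Q' = 519 kW/m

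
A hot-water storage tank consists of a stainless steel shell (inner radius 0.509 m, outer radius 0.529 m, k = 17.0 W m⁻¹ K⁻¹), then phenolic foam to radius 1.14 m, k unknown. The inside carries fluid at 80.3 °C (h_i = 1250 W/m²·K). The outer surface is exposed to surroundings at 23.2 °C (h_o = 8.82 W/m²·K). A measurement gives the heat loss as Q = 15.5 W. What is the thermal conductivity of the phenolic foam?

ΣR = ΔT/Q = |80.3 − 23.2|/15.5 = 3.684 K/W
Known resistances:
  R_conv,in = 1/(4πr²h) = 1/(4π·0.509²·1250) = 2.457×10^-4 K/W
  R_stainless steel = (1/0.509 − 1/0.529)/(4πk) = 0.07428/(4π·17.0) = 3.477×10^-4 K/W
  R_conv,out = 1/(4πr²h) = 1/(4π·1.14²·8.82) = 0.006942 K/W
R_phenolic foam = ΣR − ΣR_known = 3.684 − 0.007535 = 3.676 K/W
(1/r₁−1/r₂)/(4πk) = 3.676 ⇒ k = 1.013/(4π·3.676) = 0.0219 W/m·K

k = 0.0219 W/m·K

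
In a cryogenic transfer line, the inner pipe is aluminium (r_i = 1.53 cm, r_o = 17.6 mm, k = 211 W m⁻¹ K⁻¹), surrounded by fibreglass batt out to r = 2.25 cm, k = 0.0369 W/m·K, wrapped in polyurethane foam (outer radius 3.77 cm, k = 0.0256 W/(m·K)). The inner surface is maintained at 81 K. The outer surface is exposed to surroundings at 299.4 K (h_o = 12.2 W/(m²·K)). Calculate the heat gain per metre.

Q' = 47.3 W/m

Treat each layer as a resistance in series:
  R'_aluminium = ln(0.0176/0.0153)/(2πk) = 0.1400/(2π·211) = 1.056×10^-4 m·K/W
  R'_fibreglass batt = ln(0.0225/0.0176)/(2πk) = 0.2456/(2π·0.0369) = 1.059 m·K/W
  R'_polyurethane foam = ln(0.0377/0.0225)/(2πk) = 0.5161/(2π·0.0256) = 3.209 m·K/W
  R'_conv,out = 1/(2πr h) = 1/(2π·0.0377·12.2) = 0.3460 m·K/W
ΣR = 1.056×10^-4 + 1.059 + 3.209 + 0.3460 = 4.614 m·K/W
Q' = ΔT/ΣR = (81 K − 299.4 K)/4.614 = -47.3 W/m
(Negative Q' ⇒ heat flows inward; heat gain = 47.3 W/m.)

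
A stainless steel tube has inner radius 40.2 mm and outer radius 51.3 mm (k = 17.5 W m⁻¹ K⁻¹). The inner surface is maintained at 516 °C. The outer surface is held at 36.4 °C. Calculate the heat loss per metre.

Q' = 2πk·ΔT/ln(r₂/r₁) = 2π × 17.5 × 479.6 / ln(0.0513/0.0402) = 2.16×10^5 W/m

Q' = 216 kW/m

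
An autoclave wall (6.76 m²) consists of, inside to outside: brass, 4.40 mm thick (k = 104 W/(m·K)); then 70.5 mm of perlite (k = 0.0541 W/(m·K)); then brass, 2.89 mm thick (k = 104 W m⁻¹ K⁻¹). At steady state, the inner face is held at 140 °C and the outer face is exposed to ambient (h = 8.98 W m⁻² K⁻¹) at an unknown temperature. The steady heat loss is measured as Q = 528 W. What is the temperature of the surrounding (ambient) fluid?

Series resistances:
  R_brass = L/(kA) = 0.00440/(104·6.76) = 6.259×10^-6 K/W
  R_perlite = L/(kA) = 0.0705/(0.0541·6.76) = 0.1928 K/W
  R_brass = L/(kA) = 0.00289/(104·6.76) = 4.111×10^-6 K/W
  R_conv,out = 1/(hA) = 1/(8.98·6.76) = 0.01647 K/W
ΣR = 0.2093 K/W
ΔT = Q·ΣR = 528 × 0.2093 = 110.5 K
Heat flows outward, so T_out = T_in − ΔT = 140 − 110.5 = 29.5 °C

T_out = 29.5 °C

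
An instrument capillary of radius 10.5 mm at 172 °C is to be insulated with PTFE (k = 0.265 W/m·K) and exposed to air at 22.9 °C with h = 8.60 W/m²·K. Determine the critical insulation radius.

For a cylinder, r_cr = k_ins/h = 0.265/8.60 = 0.0308 m = 3.08 cm

r_cr = 3.08 cm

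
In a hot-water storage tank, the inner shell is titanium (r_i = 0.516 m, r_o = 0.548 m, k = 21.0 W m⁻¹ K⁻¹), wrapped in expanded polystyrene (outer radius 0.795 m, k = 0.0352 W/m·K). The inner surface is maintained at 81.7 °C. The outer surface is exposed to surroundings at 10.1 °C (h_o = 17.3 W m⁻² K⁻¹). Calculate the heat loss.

Q = 55.5 W

Treat each layer as a resistance in series:
  R_titanium = (1/0.516 − 1/0.548)/(4πk) = 0.1132/(4π·21.0) = 4.288×10^-4 K/W
  R_expanded polystyrene = (1/0.548 − 1/0.795)/(4πk) = 0.5670/(4π·0.0352) = 1.282 K/W
  R_conv,out = 1/(4πr²h) = 1/(4π·0.795²·17.3) = 0.007278 K/W
ΣR = 4.288×10^-4 + 1.282 + 0.007278 = 1.290 K/W
Q = ΔT/ΣR = (81.7 °C − 10.1 °C)/1.290 = 55.5 W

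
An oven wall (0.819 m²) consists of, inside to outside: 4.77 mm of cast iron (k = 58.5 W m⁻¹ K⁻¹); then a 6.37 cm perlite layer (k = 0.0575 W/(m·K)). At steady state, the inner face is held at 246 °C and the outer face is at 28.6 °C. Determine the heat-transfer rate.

Q = 161 W

Series thermal resistances, inner to outer:
  R_cast iron = L/(kA) = 0.00477/(58.5·0.819) = 9.956×10^-5 K/W
  R_perlite = L/(kA) = 0.0637/(0.0575·0.819) = 1.353 K/W
ΣR = 9.956×10^-5 + 1.353 = 1.353 K/W
Q = ΔT/ΣR = (246 °C − 28.6 °C)/1.353 = 161 W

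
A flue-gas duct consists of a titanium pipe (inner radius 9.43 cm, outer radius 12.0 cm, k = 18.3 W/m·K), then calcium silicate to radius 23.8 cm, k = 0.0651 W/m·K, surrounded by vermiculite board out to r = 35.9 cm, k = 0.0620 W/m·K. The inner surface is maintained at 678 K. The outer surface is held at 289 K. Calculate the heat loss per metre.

Q' = 142 W/m

Treat each layer as a resistance in series:
  R'_titanium = ln(0.120/0.0943)/(2πk) = 0.2410/(2π·18.3) = 0.002096 m·K/W
  R'_calcium silicate = ln(0.238/0.120)/(2πk) = 0.6848/(2π·0.0651) = 1.674 m·K/W
  R'_vermiculite board = ln(0.359/0.238)/(2πk) = 0.4111/(2π·0.0620) = 1.055 m·K/W
ΣR = 0.002096 + 1.674 + 1.055 = 2.731 m·K/W
Q' = ΔT/ΣR = (678 K − 289 K)/2.731 = 142 W/m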